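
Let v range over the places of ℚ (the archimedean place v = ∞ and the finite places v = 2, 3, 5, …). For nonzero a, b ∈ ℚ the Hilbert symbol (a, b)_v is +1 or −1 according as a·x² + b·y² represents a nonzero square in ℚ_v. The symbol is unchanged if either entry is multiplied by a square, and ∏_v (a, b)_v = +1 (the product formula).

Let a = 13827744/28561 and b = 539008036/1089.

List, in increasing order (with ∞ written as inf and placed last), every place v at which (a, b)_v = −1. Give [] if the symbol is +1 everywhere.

Mod squares: a ≡ 266, b ≡ 2750041. Check v ∈ {∞, 2, 3, 7, 11, 13, 19, 23, 29, 31}.
v=7: a=7^1·(≡6), b=7^3·(≡2) mod 7; (6|7)=-1, (2|7)=+1; (−1)^{1·3·3}·(-1)^3·(+1)^1 = +1.
v=31: a=31^0·(≡7), b=31^1·(≡19) mod 31; (7|31)=+1, (19|31)=+1; (−1)^{0·1·15}·(+1)^1·(+1)^0 = +1.
v=29: a=29^0·(≡9), b=29^1·(≡24) mod 29; (9|29)=+1, (24|29)=+1; (−1)^{0·1·14}·(+1)^1·(+1)^0 = +1.
v=23: a=23^0·(≡8), b=23^1·(≡8) mod 23; (8|23)=+1, (8|23)=+1; (−1)^{0·1·11}·(+1)^1·(+1)^0 = +1.
v=2: v_2(a)=5, v_2(b)=2; units ≡ 5, 1 (mod 8); ε·ε+αω+βω = 0·0+5·0+2·1 ≡ 0  ⇒  (a,b)_2 = +1.
v=∞: 266 > 0 and 2750041 > 0  ⇒  (a,b)_∞ = +1.
v=13: a=13^-4·(≡8), b=13^0·(≡6) mod 13; (8|13)=-1, (6|13)=-1; (−1)^{-4·0·6}·(-1)^0·(-1)^-4 = +1.
v=19: a=19^3·(≡10), b=19^1·(≡16) mod 19; (10|19)=-1, (16|19)=+1; (−1)^{3·1·9}·(-1)^1·(+1)^3 = +1.
v=3: a=3^2·(≡2), b=3^-2·(≡1) mod 3; (2|3)=-1, (1|3)=+1; (−1)^{2·-2·1}·(-1)^-2·(+1)^2 = +1.
v=11: a=11^0·(≡8), b=11^-2·(≡8) mod 11; (8|11)=-1, (8|11)=-1; (−1)^{0·-2·5}·(-1)^-2·(-1)^0 = +1.
Ram(a, b) = ∅: the form 266·x² + 2750041·y² − z² is isotropic over every ℚ_v, so by Hasse–Minkowski it is isotropic over ℚ.

[]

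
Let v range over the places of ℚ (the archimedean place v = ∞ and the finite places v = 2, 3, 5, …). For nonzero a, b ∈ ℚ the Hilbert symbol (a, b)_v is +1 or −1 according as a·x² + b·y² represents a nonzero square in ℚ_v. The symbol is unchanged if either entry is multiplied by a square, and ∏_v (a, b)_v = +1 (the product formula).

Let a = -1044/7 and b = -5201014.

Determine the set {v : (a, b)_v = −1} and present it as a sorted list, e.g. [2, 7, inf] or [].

[2, 7, 13, inf]

Mod squares: a ≡ -203, b ≡ -3094. Check v ∈ {∞, 2, 3, 7, 13, 17, 29, 41}.
v=13: a=13^0·(≡5), b=13^1·(≡10) mod 13; (5|13)=-1, (10|13)=+1; (−1)^{0·1·6}·(-1)^1·(+1)^0 = -1.
v=2: v_2(a)=2, v_2(b)=1; units ≡ 5, 5 (mod 8); ε·ε+αω+βω = 0·0+2·1+1·1 ≡ 1  ⇒  (a,b)_2 = -1.
v=3: a=3^2·(≡1), b=3^0·(≡2) mod 3; (1|3)=+1, (2|3)=-1; (−1)^{2·0·1}·(+1)^0·(-1)^2 = +1.
v=29: a=29^1·(≡28), b=29^0·(≡20) mod 29; (28|29)=+1, (20|29)=+1; (−1)^{1·0·14}·(+1)^0·(+1)^1 = +1.
v=41: a=41^0·(≡9), b=41^2·(≡22) mod 41; (9|41)=+1, (22|41)=-1; (−1)^{0·2·20}·(+1)^2·(-1)^0 = +1.
v=∞: -203 < 0 and -3094 < 0  ⇒  (a,b)_∞ = -1.
v=17: a=17^0·(≡16), b=17^1·(≡7) mod 17; (16|17)=+1, (7|17)=-1; (−1)^{0·1·8}·(+1)^1·(-1)^0 = +1.
v=7: a=7^-1·(≡6), b=7^1·(≡6) mod 7; (6|7)=-1, (6|7)=-1; (−1)^{-1·1·3}·(-1)^1·(-1)^-1 = -1.
(-203, -3094 / ℚ) ramifies at {2, 7, 13, ∞}: a division algebra.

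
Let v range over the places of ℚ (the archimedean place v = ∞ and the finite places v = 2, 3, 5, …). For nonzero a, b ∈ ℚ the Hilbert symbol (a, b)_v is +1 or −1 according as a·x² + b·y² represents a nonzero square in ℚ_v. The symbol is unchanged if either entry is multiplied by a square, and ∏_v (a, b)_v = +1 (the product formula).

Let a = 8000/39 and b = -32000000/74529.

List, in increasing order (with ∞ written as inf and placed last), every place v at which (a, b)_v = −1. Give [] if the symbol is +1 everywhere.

(a, b) ≡ (195, -2) mod (ℚ^×)²; places V = {2, 3, 5, 7, 13, ∞}.
(a,b)_2: α=6, β=11; u≡3, v≡7 (mod 8); ε(u)ε(v)=1·1, αω(v)=6·0, βω(u)=11·1; sum ≡ 0  ⇒  +1.
(a,b)_7: α=0, u≡5; β=-2, v≡5 (mod 7); (5|7)=-1, (5|7)=-1; sign (−1)^0·-1^-2·-1^0 = +1.
(a,b)_3: α=-1, u≡2; β=-2, v≡1 (mod 3); (2|3)=-1, (1|3)=+1; sign (−1)^0·-1^-2·+1^-1 = +1.
(a,b)_5: α=3, u≡1; β=6, v≡3 (mod 5); (1|5)=+1, (3|5)=-1; sign (−1)^0·+1^6·-1^3 = -1.
(a,b)_∞: sgn(195)=+, sgn(-2)=−, so +1.
(a,b)_13: α=-1, u≡6; β=-2, v≡6 (mod 13); (6|13)=-1, (6|13)=-1; sign (−1)^0·-1^-2·-1^-1 = -1.
|Ram(195, -2)| = 2, even; anisotropic at {5, 13}.

[5, 13]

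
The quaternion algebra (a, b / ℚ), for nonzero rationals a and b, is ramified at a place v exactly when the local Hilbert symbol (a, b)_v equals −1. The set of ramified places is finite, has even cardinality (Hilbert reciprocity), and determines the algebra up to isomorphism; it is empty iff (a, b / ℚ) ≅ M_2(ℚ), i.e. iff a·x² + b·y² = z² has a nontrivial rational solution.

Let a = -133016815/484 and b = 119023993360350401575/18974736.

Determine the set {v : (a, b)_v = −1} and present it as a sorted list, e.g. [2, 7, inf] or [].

[5, 7]

Mod squares: a ≡ -138415, b ≡ 7. Check v ∈ {∞, 2, 3, 5, 7, 11, 19, 31, 47}.
v=∞: -138415 < 0 and 7 > 0  ⇒  (a,b)_∞ = +1.
v=31: a=31^3·(≡13), b=31^8·(≡28) mod 31; (13|31)=-1, (28|31)=+1; (−1)^{3·8·15}·(-1)^8·(+1)^3 = +1.
v=3: a=3^0·(≡2), b=3^-4·(≡1) mod 3; (2|3)=-1, (1|3)=+1; (−1)^{0·-4·1}·(-1)^-4·(+1)^0 = +1.
v=2: v_2(a)=-2, v_2(b)=-4; units ≡ 1, 7 (mod 8); ε·ε+αω+βω = 0·1+-2·0+-4·0 ≡ 0  ⇒  (a,b)_2 = +1.
v=11: a=11^-2·(≡9), b=11^-4·(≡6) mod 11; (9|11)=+1, (6|11)=-1; (−1)^{-2·-4·5}·(+1)^-4·(-1)^-2 = +1.
v=19: a=19^1·(≡5), b=19^2·(≡5) mod 19; (5|19)=+1, (5|19)=+1; (−1)^{1·2·9}·(+1)^2·(+1)^1 = +1.
v=47: a=47^1·(≡24), b=47^2·(≡27) mod 47; (24|47)=+1, (27|47)=+1; (−1)^{1·2·23}·(+1)^2·(+1)^1 = +1.
v=5: a=5^1·(≡3), b=5^2·(≡3) mod 5; (3|5)=-1, (3|5)=-1; (−1)^{1·2·2}·(-1)^2·(-1)^1 = -1.
v=7: a=7^0·(≡6), b=7^1·(≡4) mod 7; (6|7)=-1, (4|7)=+1; (−1)^{0·1·3}·(-1)^1·(+1)^0 = -1.
Ram(-138415, 7) = {5, 7}; no ℚ_5-point on the conic.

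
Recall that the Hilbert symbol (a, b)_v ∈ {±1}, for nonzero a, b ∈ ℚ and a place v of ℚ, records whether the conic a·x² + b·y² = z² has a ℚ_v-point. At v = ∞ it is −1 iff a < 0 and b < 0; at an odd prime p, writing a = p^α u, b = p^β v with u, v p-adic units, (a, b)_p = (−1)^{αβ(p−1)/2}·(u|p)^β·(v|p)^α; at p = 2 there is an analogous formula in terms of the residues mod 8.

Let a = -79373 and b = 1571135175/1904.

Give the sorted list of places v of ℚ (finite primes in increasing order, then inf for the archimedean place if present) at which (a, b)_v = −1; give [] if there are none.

(a, b) ≡ (-79373, 2737) mod (ℚ^×)²; places V = {2, 3, 5, 7, 17, 19, 23, 29, ∞}.
(a,b)_∞: sgn(-79373)=−, sgn(2737)=+, so +1.
(a,b)_23: α=1, u≡22; β=1, v≡1 (mod 23); (22|23)=-1, (1|23)=+1; sign (−1)^1·-1^1·+1^1 = +1.
(a,b)_5: α=0, u≡2; β=2, v≡3 (mod 5); (2|5)=-1, (3|5)=-1; sign (−1)^0·-1^2·-1^0 = +1.
(a,b)_19: α=0, u≡9; β=2, v≡4 (mod 19); (9|19)=+1, (4|19)=+1; sign (−1)^0·+1^2·+1^0 = +1.
(a,b)_7: α=1, u≡1; β=-1, v≡6 (mod 7); (1|7)=+1, (6|7)=-1; sign (−1)^1·+1^-1·-1^1 = +1.
(a,b)_3: α=0, u≡1; β=2, v≡1 (mod 3); (1|3)=+1, (1|3)=+1; sign (−1)^0·+1^2·+1^0 = +1.
(a,b)_2: α=0, β=-4; u≡3, v≡1 (mod 8); ε(u)ε(v)=1·0, αω(v)=0·0, βω(u)=-4·1; sum ≡ 0  ⇒  +1.
(a,b)_29: α=1, u≡18; β=2, v≡15 (mod 29); (18|29)=-1, (15|29)=-1; sign (−1)^0·-1^2·-1^1 = -1.
(a,b)_17: α=1, u≡6; β=-1, v≡2 (mod 17); (6|17)=-1, (2|17)=+1; sign (−1)^0·-1^-1·+1^1 = -1.
(-79373, 2737 / ℚ) ramifies at {17, 29}: a division algebra.

[17, 29]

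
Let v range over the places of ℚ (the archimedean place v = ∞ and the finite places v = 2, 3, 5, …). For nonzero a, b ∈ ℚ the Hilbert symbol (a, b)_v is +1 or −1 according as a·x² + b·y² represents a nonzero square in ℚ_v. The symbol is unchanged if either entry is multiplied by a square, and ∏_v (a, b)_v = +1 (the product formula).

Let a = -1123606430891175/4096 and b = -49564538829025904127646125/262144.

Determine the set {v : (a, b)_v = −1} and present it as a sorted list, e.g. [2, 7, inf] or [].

[5, 7, 11, 17, 29, inf]

Mod squares: a ≡ -3927, b ≡ -229245. Check v ∈ {∞, 2, 3, 5, 7, 11, 17, 29, 31}.
v=11: a=11^1·(≡8), b=11^2·(≡6) mod 11; (8|11)=-1, (6|11)=-1; (−1)^{1·2·5}·(-1)^2·(-1)^1 = -1.
v=2: v_2(a)=-12, v_2(b)=-18; units ≡ 1, 3 (mod 8); ε·ε+αω+βω = 0·1+-12·1+-18·0 ≡ 0  ⇒  (a,b)_2 = +1.
v=31: a=31^2·(≡19), b=31^3·(≡8) mod 31; (19|31)=+1, (8|31)=+1; (−1)^{2·3·15}·(+1)^3·(+1)^2 = +1.
v=17: a=17^3·(≡6), b=17^5·(≡1) mod 17; (6|17)=-1, (1|17)=+1; (−1)^{3·5·8}·(-1)^5·(+1)^3 = -1.
v=5: a=5^2·(≡3), b=5^3·(≡4) mod 5; (3|5)=-1, (4|5)=+1; (−1)^{2·3·2}·(-1)^3·(+1)^2 = -1.
v=7: a=7^3·(≡5), b=7^6·(≡3) mod 7; (5|7)=-1, (3|7)=-1; (−1)^{3·6·3}·(-1)^6·(-1)^3 = -1.
v=29: a=29^2·(≡19), b=29^3·(≡15) mod 29; (19|29)=-1, (15|29)=-1; (−1)^{2·3·14}·(-1)^3·(-1)^2 = -1.
v=3: a=3^1·(≡2), b=3^3·(≡1) mod 3; (2|3)=-1, (1|3)=+1; (−1)^{1·3·1}·(-1)^3·(+1)^1 = +1.
v=∞: -3927 < 0 and -229245 < 0  ⇒  (a,b)_∞ = -1.
|Ram(-3927, -229245)| = 6, even; anisotropic at {5, 7, 11, 17, 29, ∞}.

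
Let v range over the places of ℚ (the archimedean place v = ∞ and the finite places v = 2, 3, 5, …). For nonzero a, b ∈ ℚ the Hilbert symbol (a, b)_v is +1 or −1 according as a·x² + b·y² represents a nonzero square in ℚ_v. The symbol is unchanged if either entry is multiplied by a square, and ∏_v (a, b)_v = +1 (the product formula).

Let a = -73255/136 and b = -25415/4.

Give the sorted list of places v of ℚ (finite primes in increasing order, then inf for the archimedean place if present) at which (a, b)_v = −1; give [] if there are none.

Mod squares: a ≡ -50830, b ≡ -25415. Check v ∈ {∞, 2, 5, 7, 13, 17, 23}.
v=13: a=13^1·(≡12), b=13^1·(≡2) mod 13; (12|13)=+1, (2|13)=-1; (−1)^{1·1·6}·(+1)^1·(-1)^1 = -1.
v=23: a=23^1·(≡17), b=23^1·(≡17) mod 23; (17|23)=-1, (17|23)=-1; (−1)^{1·1·11}·(-1)^1·(-1)^1 = -1.
v=17: a=17^-1·(≡4), b=17^1·(≡13) mod 17; (4|17)=+1, (13|17)=+1; (−1)^{-1·1·8}·(+1)^1·(+1)^-1 = +1.
v=5: a=5^1·(≡4), b=5^1·(≡3) mod 5; (4|5)=+1, (3|5)=-1; (−1)^{1·1·2}·(+1)^1·(-1)^1 = -1.
v=∞: -50830 < 0 and -25415 < 0  ⇒  (a,b)_∞ = -1.
v=2: v_2(a)=-3, v_2(b)=-2; units ≡ 1, 1 (mod 8); ε·ε+αω+βω = 0·0+-3·0+-2·0 ≡ 0  ⇒  (a,b)_2 = +1.
v=7: a=7^2·(≡1), b=7^0·(≡4) mod 7; (1|7)=+1, (4|7)=+1; (−1)^{2·0·3}·(+1)^0·(+1)^2 = +1.
(-50830, -25415 / ℚ) ramifies at {5, 13, 23, ∞}: a division algebra.

[5, 13, 23, inf]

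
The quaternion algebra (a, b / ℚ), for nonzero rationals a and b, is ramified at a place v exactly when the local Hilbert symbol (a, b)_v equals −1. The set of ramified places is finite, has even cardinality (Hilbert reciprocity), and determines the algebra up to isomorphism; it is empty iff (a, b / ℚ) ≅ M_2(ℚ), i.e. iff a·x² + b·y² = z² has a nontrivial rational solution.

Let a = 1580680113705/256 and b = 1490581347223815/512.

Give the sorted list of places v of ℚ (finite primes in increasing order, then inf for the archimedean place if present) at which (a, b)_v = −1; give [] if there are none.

[11, 19]

Mod squares: a ≡ 21945, b ≡ 41388270. Check v ∈ {∞, 2, 3, 5, 7, 11, 19, 23, 41}.
v=3: a=3^5·(≡1), b=3^5·(≡2) mod 3; (1|3)=+1, (2|3)=-1; (−1)^{5·5·1}·(+1)^5·(-1)^5 = +1.
v=∞: 21945 > 0 and 41388270 > 0  ⇒  (a,b)_∞ = +1.
v=2: v_2(a)=-8, v_2(b)=-9; units ≡ 1, 7 (mod 8); ε·ε+αω+βω = 0·1+-8·0+-9·0 ≡ 0  ⇒  (a,b)_2 = +1.
v=11: a=11^1·(≡4), b=11^1·(≡5) mod 11; (4|11)=+1, (5|11)=+1; (−1)^{1·1·5}·(+1)^1·(+1)^1 = -1.
v=7: a=7^1·(≡3), b=7^1·(≡4) mod 7; (3|7)=-1, (4|7)=+1; (−1)^{1·1·3}·(-1)^1·(+1)^1 = +1.
v=41: a=41^2·(≡4), b=41^3·(≡5) mod 41; (4|41)=+1, (5|41)=+1; (−1)^{2·3·20}·(+1)^3·(+1)^2 = +1.
v=5: a=5^1·(≡1), b=5^1·(≡4) mod 5; (1|5)=+1, (4|5)=+1; (−1)^{1·1·2}·(+1)^1·(+1)^1 = +1.
v=19: a=19^1·(≡3), b=19^1·(≡18) mod 19; (3|19)=-1, (18|19)=-1; (−1)^{1·1·9}·(-1)^1·(-1)^1 = -1.
v=23: a=23^2·(≡1), b=23^3·(≡9) mod 23; (1|23)=+1, (9|23)=+1; (−1)^{2·3·11}·(+1)^3·(+1)^2 = +1.
Ram(21945, 41388270) = {11, 19}; no ℚ_11-point on the conic.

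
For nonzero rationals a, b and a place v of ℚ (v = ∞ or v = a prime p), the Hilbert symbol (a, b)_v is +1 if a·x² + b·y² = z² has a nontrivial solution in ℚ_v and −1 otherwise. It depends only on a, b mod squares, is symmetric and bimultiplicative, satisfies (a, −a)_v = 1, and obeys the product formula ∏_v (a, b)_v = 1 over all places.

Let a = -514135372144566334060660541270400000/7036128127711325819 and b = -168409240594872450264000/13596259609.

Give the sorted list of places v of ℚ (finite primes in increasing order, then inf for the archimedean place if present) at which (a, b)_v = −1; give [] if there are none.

Mod squares: a ≡ -44352165, b ≡ -2015. Check v ∈ {∞, 2, 3, 5, 7, 11, 13, 17, 19, 23, 29, 31, 37}.
v=19: a=19^-12·(≡13), b=19^-6·(≡10) mod 19; (13|19)=-1, (10|19)=-1; (−1)^{-12·-6·9}·(-1)^-6·(-1)^-12 = +1.
v=7: a=7^8·(≡6), b=7^6·(≡4) mod 7; (6|7)=-1, (4|7)=+1; (−1)^{8·6·3}·(-1)^6·(+1)^8 = +1.
v=23: a=23^3·(≡10), b=23^2·(≡9) mod 23; (10|23)=-1, (9|23)=+1; (−1)^{3·2·11}·(-1)^2·(+1)^3 = +1.
v=13: a=13^1·(≡2), b=13^1·(≡4) mod 13; (2|13)=-1, (4|13)=+1; (−1)^{1·1·6}·(-1)^1·(+1)^1 = -1.
v=11: a=11^-1·(≡6), b=11^0·(≡4) mod 11; (6|11)=-1, (4|11)=+1; (−1)^{-1·0·5}·(-1)^0·(+1)^-1 = +1.
v=37: a=37^2·(≡17), b=37^2·(≡29) mod 37; (17|37)=-1, (29|37)=-1; (−1)^{2·2·18}·(-1)^2·(-1)^2 = +1.
v=17: a=17^-2·(≡15), b=17^-2·(≡15) mod 17; (15|17)=+1, (15|17)=+1; (−1)^{-2·-2·8}·(+1)^-2·(+1)^-2 = +1.
v=31: a=31^3·(≡10), b=31^1·(≡20) mod 31; (10|31)=+1, (20|31)=+1; (−1)^{3·1·15}·(+1)^1·(+1)^3 = -1.
v=∞: -44352165 < 0 and -2015 < 0  ⇒  (a,b)_∞ = -1.
v=29: a=29^3·(≡2), b=29^2·(≡21) mod 29; (2|29)=-1, (21|29)=-1; (−1)^{3·2·14}·(-1)^2·(-1)^3 = -1.
v=2: v_2(a)=10, v_2(b)=6; units ≡ 3, 1 (mod 8); ε·ε+αω+βω = 1·0+10·0+6·1 ≡ 0  ⇒  (a,b)_2 = +1.
v=3: a=3^11·(≡2), b=3^6·(≡1) mod 3; (2|3)=-1, (1|3)=+1; (−1)^{11·6·1}·(-1)^6·(+1)^11 = +1.
v=5: a=5^5·(≡3), b=5^3·(≡2) mod 5; (3|5)=-1, (2|5)=-1; (−1)^{5·3·2}·(-1)^3·(-1)^5 = +1.
Ram(-44352165, -2015) = {13, 29, 31, ∞}; no ℚ_13-point on the conic.

[13, 29, 31, inf]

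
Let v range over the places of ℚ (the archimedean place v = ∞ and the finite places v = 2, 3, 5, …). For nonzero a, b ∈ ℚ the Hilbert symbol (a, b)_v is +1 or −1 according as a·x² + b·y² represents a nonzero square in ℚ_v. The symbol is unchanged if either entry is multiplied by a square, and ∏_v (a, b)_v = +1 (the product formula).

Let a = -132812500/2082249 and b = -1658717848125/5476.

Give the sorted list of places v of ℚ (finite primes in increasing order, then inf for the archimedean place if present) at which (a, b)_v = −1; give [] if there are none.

[2, 3, 5, 13, 19, inf]

(a, b) ≡ (-85, -12597) mod (ℚ^×)²; places V = {2, 3, 5, 13, 17, 19, 37, ∞}.
(a,b)_3: α=-2, u≡2; β=7, v≡1 (mod 3); (2|3)=-1, (1|3)=+1; sign (−1)^0·-1^7·+1^-2 = -1.
(a,b)_13: α=-2, u≡5; β=1, v≡6 (mod 13); (5|13)=-1, (6|13)=-1; sign (−1)^0·-1^1·-1^-2 = -1.
(a,b)_∞: sgn(-85)=−, sgn(-12597)=−, so -1.
(a,b)_5: α=9, u≡3; β=4, v≡3 (mod 5); (3|5)=-1, (3|5)=-1; sign (−1)^0·-1^4·-1^9 = -1.
(a,b)_17: α=1, u≡5; β=3, v≡11 (mod 17); (5|17)=-1, (11|17)=-1; sign (−1)^0·-1^3·-1^1 = +1.
(a,b)_19: α=0, u≡8; β=1, v≡10 (mod 19); (8|19)=-1, (10|19)=-1; sign (−1)^0·-1^1·-1^0 = -1.
(a,b)_37: α=-2, u≡9; β=-2, v≡14 (mod 37); (9|37)=+1, (14|37)=-1; sign (−1)^0·+1^-2·-1^-2 = +1.
(a,b)_2: α=2, β=-2; u≡3, v≡3 (mod 8); ε(u)ε(v)=1·1, αω(v)=2·1, βω(u)=-2·1; sum ≡ 1  ⇒  -1.
|Ram(-85, -12597)| = 6, even; anisotropic at {2, 3, 5, 13, 19, ∞}.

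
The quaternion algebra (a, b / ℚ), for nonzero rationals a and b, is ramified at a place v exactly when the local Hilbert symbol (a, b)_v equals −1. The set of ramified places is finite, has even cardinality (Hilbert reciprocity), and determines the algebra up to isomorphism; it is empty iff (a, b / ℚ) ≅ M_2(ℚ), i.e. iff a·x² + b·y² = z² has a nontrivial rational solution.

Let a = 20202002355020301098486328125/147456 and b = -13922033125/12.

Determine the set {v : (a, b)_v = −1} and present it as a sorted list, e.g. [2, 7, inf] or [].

[3, 7, 13, 17]

(a, b) ≡ (85085, -39) mod (ℚ^×)²; places V = {2, 3, 5, 7, 11, 13, 17, ∞}.
(a,b)_∞: sgn(85085)=+, sgn(-39)=−, so +1.
(a,b)_5: α=11, u≡2; β=4, v≡1 (mod 5); (2|5)=-1, (1|5)=+1; sign (−1)^0·-1^4·+1^11 = +1.
(a,b)_3: α=-2, u≡2; β=-1, v≡2 (mod 3); (2|3)=-1, (2|3)=-1; sign (−1)^0·-1^-1·-1^-2 = -1.
(a,b)_7: α=7, u≡5; β=2, v≡3 (mod 7); (5|7)=-1, (3|7)=-1; sign (−1)^0·-1^2·-1^7 = -1.
(a,b)_11: α=5, u≡2; β=2, v≡5 (mod 11); (2|11)=-1, (5|11)=+1; sign (−1)^0·-1^2·+1^5 = +1.
(a,b)_13: α=3, u≡11; β=1, v≡3 (mod 13); (11|13)=-1, (3|13)=+1; sign (−1)^0·-1^1·+1^3 = -1.
(a,b)_2: α=-14, β=-2; u≡5, v≡1 (mod 8); ε(u)ε(v)=0·0, αω(v)=-14·0, βω(u)=-2·1; sum ≡ 0  ⇒  +1.
(a,b)_17: α=5, u≡12; β=2, v≡11 (mod 17); (12|17)=-1, (11|17)=-1; sign (−1)^0·-1^2·-1^5 = -1.
(85085, -39 / ℚ) ramifies at {3, 7, 13, 17}: a division algebra.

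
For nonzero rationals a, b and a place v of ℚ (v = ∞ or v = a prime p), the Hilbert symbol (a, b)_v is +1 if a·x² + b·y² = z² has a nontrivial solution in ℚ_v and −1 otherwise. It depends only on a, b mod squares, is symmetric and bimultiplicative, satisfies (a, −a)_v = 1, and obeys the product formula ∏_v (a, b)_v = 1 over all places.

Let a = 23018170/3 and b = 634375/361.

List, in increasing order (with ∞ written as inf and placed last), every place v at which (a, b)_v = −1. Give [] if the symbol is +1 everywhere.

(a, b) ≡ (82110, 1015) mod (ℚ^×)²; places V = {2, 3, 5, 7, 17, 19, 23, 29, ∞}.
(a,b)_17: α=1, u≡15; β=0, v≡5 (mod 17); (15|17)=+1, (5|17)=-1; sign (−1)^0·+1^0·-1^1 = -1.
(a,b)_5: α=1, u≡3; β=5, v≡3 (mod 5); (3|5)=-1, (3|5)=-1; sign (−1)^0·-1^5·-1^1 = +1.
(a,b)_7: α=1, u≡6; β=1, v≡6 (mod 7); (6|7)=-1, (6|7)=-1; sign (−1)^1·-1^1·-1^1 = -1.
(a,b)_23: α=1, u≡20; β=0, v≡18 (mod 23); (20|23)=-1, (18|23)=+1; sign (−1)^0·-1^0·+1^1 = +1.
(a,b)_∞: sgn(82110)=+, sgn(1015)=+, so +1.
(a,b)_29: α=2, u≡27; β=1, v≡23 (mod 29); (27|29)=-1, (23|29)=+1; sign (−1)^0·-1^1·+1^2 = -1.
(a,b)_19: α=0, u≡4; β=-2, v≡3 (mod 19); (4|19)=+1, (3|19)=-1; sign (−1)^0·+1^-2·-1^0 = +1.
(a,b)_3: α=-1, u≡1; β=0, v≡1 (mod 3); (1|3)=+1, (1|3)=+1; sign (−1)^0·+1^0·+1^-1 = +1.
(a,b)_2: α=1, β=0; u≡7, v≡7 (mod 8); ε(u)ε(v)=1·1, αω(v)=1·0, βω(u)=0·0; sum ≡ 1  ⇒  -1.
(82110, 1015 / ℚ) ramifies at {2, 7, 17, 29}: a division algebra.

[2, 7, 17, 29]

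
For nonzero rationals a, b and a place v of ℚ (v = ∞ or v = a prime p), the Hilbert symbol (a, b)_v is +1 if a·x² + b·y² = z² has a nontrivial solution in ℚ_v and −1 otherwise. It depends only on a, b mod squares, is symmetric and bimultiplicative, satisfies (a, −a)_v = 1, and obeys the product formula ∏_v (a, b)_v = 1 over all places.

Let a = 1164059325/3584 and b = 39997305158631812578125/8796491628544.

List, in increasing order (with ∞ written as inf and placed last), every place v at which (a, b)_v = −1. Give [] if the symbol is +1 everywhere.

[2, 5, 7, 23]

Mod squares: a ≡ 3542, b ≡ 5. Check v ∈ {∞, 2, 3, 5, 7, 11, 13, 17, 23, 29, 47, 53}.
v=∞: 3542 > 0 and 5 > 0  ⇒  (a,b)_∞ = +1.
v=7: a=7^-1·(≡2), b=7^4·(≡5) mod 7; (2|7)=+1, (5|7)=-1; (−1)^{-1·4·3}·(+1)^4·(-1)^-1 = -1.
v=5: a=5^2·(≡2), b=5^7·(≡4) mod 5; (2|5)=-1, (4|5)=+1; (−1)^{2·7·2}·(-1)^7·(+1)^2 = -1.
v=47: a=47^0·(≡34), b=47^-2·(≡29) mod 47; (34|47)=+1, (29|47)=-1; (−1)^{0·-2·23}·(+1)^-2·(-1)^0 = +1.
v=17: a=17^0·(≡6), b=17^-2·(≡3) mod 17; (6|17)=-1, (3|17)=-1; (−1)^{0·-2·8}·(-1)^-2·(-1)^0 = +1.
v=11: a=11^3·(≡1), b=11^6·(≡3) mod 11; (1|11)=+1, (3|11)=+1; (−1)^{3·6·5}·(+1)^6·(+1)^3 = +1.
v=2: v_2(a)=-9, v_2(b)=-14; units ≡ 3, 5 (mod 8); ε·ε+αω+βω = 1·0+-9·1+-14·1 ≡ 1  ⇒  (a,b)_2 = -1.
v=23: a=23^1·(≡16), b=23^2·(≡17) mod 23; (16|23)=+1, (17|23)=-1; (−1)^{1·2·11}·(+1)^2·(-1)^1 = -1.
v=53: a=53^0·(≡4), b=53^2·(≡39) mod 53; (4|53)=+1, (39|53)=-1; (−1)^{0·2·26}·(+1)^2·(-1)^0 = +1.
v=29: a=29^0·(≡20), b=29^-2·(≡28) mod 29; (20|29)=+1, (28|29)=+1; (−1)^{0·-2·14}·(+1)^-2·(+1)^0 = +1.
v=3: a=3^2·(≡2), b=3^4·(≡2) mod 3; (2|3)=-1, (2|3)=-1; (−1)^{2·4·1}·(-1)^4·(-1)^2 = +1.
v=13: a=13^2·(≡2), b=13^0·(≡5) mod 13; (2|13)=-1, (5|13)=-1; (−1)^{2·0·6}·(-1)^0·(-1)^2 = +1.
|Ram(3542, 5)| = 4, even; anisotropic at {2, 5, 7, 23}.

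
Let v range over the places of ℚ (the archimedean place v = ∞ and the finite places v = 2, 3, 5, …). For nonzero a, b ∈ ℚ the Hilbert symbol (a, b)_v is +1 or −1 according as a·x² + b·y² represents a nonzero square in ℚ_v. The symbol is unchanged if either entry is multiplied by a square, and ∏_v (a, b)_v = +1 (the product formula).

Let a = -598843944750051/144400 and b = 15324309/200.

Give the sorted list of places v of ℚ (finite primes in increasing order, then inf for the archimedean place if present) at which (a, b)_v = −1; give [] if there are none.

[2, 13]

(a, b) ≡ (-11, 858) mod (ℚ^×)²; places V = {2, 3, 5, 7, 11, 13, 19, ∞}.
(a,b)_19: α=-2, u≡3; β=0, v≡3 (mod 19); (3|19)=-1, (3|19)=-1; sign (−1)^0·-1^0·-1^-2 = +1.
(a,b)_11: α=3, u≡8; β=1, v≡1 (mod 11); (8|11)=-1, (1|11)=+1; sign (−1)^1·-1^1·+1^3 = +1.
(a,b)_2: α=-4, β=-3; u≡5, v≡5 (mod 8); ε(u)ε(v)=0·0, αω(v)=-4·1, βω(u)=-3·1; sum ≡ 1  ⇒  -1.
(a,b)_∞: sgn(-11)=−, sgn(858)=+, so +1.
(a,b)_7: α=4, u≡3; β=2, v≡4 (mod 7); (3|7)=-1, (4|7)=+1; sign (−1)^0·-1^2·+1^4 = +1.
(a,b)_13: α=4, u≡7; β=1, v≡1 (mod 13); (7|13)=-1, (1|13)=+1; sign (−1)^0·-1^1·+1^4 = -1.
(a,b)_5: α=-2, u≡4; β=-2, v≡3 (mod 5); (4|5)=+1, (3|5)=-1; sign (−1)^0·+1^-2·-1^-2 = +1.
(a,b)_3: α=8, u≡1; β=7, v≡1 (mod 3); (1|3)=+1, (1|3)=+1; sign (−1)^0·+1^7·+1^8 = +1.
|Ram(-11, 858)| = 2, even; anisotropic at {2, 13}.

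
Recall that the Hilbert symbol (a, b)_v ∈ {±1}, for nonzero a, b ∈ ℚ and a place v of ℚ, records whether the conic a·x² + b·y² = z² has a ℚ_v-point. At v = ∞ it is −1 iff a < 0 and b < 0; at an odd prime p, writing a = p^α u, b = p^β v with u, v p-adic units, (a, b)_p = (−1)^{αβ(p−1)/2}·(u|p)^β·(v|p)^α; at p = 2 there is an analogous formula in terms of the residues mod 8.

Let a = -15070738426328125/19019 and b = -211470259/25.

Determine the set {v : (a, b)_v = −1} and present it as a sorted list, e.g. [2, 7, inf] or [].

[7, 11, 17, 23, 29, inf]

Mod squares: a ≡ -46366134815, b ≡ -731731. Check v ∈ {∞, 2, 5, 7, 11, 13, 17, 19, 23, 29, 37, 43}.
v=13: a=13^-1·(≡10), b=13^1·(≡4) mod 13; (10|13)=+1, (4|13)=+1; (−1)^{-1·1·6}·(+1)^1·(+1)^-1 = +1.
v=2: v_2(a)=0, v_2(b)=0; units ≡ 1, 5 (mod 8); ε·ε+αω+βω = 0·0+0·1+0·0 ≡ 0  ⇒  (a,b)_2 = +1.
v=11: a=11^-1·(≡10), b=11^1·(≡7) mod 11; (10|11)=-1, (7|11)=-1; (−1)^{-1·1·5}·(-1)^1·(-1)^-1 = -1.
v=5: a=5^7·(≡2), b=5^-2·(≡1) mod 5; (2|5)=-1, (1|5)=+1; (−1)^{7·-2·2}·(-1)^-2·(+1)^7 = +1.
v=17: a=17^3·(≡11), b=17^3·(≡15) mod 17; (11|17)=-1, (15|17)=+1; (−1)^{3·3·8}·(-1)^3·(+1)^3 = -1.
v=37: a=37^2·(≡13), b=37^0·(≡29) mod 37; (13|37)=-1, (29|37)=-1; (−1)^{2·0·18}·(-1)^0·(-1)^2 = +1.
v=19: a=19^-1·(≡2), b=19^0·(≡17) mod 19; (2|19)=-1, (17|19)=+1; (−1)^{-1·0·9}·(-1)^0·(+1)^-1 = +1.
v=7: a=7^-1·(≡5), b=7^1·(≡6) mod 7; (5|7)=-1, (6|7)=-1; (−1)^{-1·1·3}·(-1)^1·(-1)^-1 = -1.
v=29: a=29^1·(≡9), b=29^0·(≡21) mod 29; (9|29)=+1, (21|29)=-1; (−1)^{1·0·14}·(+1)^0·(-1)^1 = -1.
v=23: a=23^1·(≡10), b=23^0·(≡22) mod 23; (10|23)=-1, (22|23)=-1; (−1)^{1·0·11}·(-1)^0·(-1)^1 = -1.
v=∞: -46366134815 < 0 and -731731 < 0  ⇒  (a,b)_∞ = -1.
v=43: a=43^1·(≡12), b=43^1·(≡36) mod 43; (12|43)=-1, (36|43)=+1; (−1)^{1·1·21}·(-1)^1·(+1)^1 = +1.
|Ram(-46366134815, -731731)| = 6, even; anisotropic at {7, 11, 17, 23, 29, ∞}.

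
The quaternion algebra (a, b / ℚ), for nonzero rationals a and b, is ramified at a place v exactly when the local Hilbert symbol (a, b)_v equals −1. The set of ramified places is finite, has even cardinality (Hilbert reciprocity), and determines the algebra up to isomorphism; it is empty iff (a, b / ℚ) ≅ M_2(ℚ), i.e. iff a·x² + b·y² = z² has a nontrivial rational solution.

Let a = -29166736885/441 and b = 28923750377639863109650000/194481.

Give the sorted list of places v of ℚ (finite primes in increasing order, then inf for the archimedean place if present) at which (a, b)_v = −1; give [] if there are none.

[11, 13]

Mod squares: a ≡ -279565, b ≡ 85. Check v ∈ {∞, 2, 3, 5, 7, 11, 13, 17, 19, 23}.
v=5: a=5^1·(≡3), b=5^5·(≡3) mod 5; (3|5)=-1, (3|5)=-1; (−1)^{1·5·2}·(-1)^5·(-1)^1 = +1.
v=2: v_2(a)=0, v_2(b)=4; units ≡ 3, 5 (mod 8); ε·ε+αω+βω = 1·0+0·1+4·1 ≡ 0  ⇒  (a,b)_2 = +1.
v=19: a=19^2·(≡1), b=19^4·(≡9) mod 19; (1|19)=+1, (9|19)=+1; (−1)^{2·4·9}·(+1)^4·(+1)^2 = +1.
v=3: a=3^-2·(≡2), b=3^-4·(≡1) mod 3; (2|3)=-1, (1|3)=+1; (−1)^{-2·-4·1}·(-1)^-4·(+1)^-2 = +1.
v=7: a=7^-2·(≡4), b=7^-4·(≡2) mod 7; (4|7)=+1, (2|7)=+1; (−1)^{-2·-4·3}·(+1)^-4·(+1)^-2 = +1.
v=23: a=23^1·(≡3), b=23^2·(≡8) mod 23; (3|23)=+1, (8|23)=+1; (−1)^{1·2·11}·(+1)^2·(+1)^1 = +1.
v=11: a=11^1·(≡8), b=11^2·(≡2) mod 11; (8|11)=-1, (2|11)=-1; (−1)^{1·2·5}·(-1)^2·(-1)^1 = -1.
v=13: a=13^1·(≡12), b=13^2·(≡5) mod 13; (12|13)=+1, (5|13)=-1; (−1)^{1·2·6}·(+1)^2·(-1)^1 = -1.
v=∞: -279565 < 0 and 85 > 0  ⇒  (a,b)_∞ = +1.
v=17: a=17^3·(≡7), b=17^7·(≡12) mod 17; (7|17)=-1, (12|17)=-1; (−1)^{3·7·8}·(-1)^7·(-1)^3 = +1.
|Ram(-279565, 85)| = 2, even; anisotropic at {11, 13}.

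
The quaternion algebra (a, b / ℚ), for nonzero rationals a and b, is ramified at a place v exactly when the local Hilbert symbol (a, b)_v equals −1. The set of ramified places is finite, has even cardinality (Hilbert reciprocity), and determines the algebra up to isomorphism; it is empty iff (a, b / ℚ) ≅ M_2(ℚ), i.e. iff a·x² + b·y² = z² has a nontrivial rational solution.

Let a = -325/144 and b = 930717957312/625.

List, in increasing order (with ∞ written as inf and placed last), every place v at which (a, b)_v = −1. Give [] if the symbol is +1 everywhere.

(a, b) ≡ (-13, 1062347) mod (ℚ^×)²; places V = {2, 3, 5, 11, 13, 17, 19, 23, ∞}.
(a,b)_5: α=2, u≡3; β=-4, v≡2 (mod 5); (3|5)=-1, (2|5)=-1; sign (−1)^0·-1^-4·-1^2 = +1.
(a,b)_23: α=0, u≡11; β=1, v≡21 (mod 23); (11|23)=-1, (21|23)=-1; sign (−1)^0·-1^1·-1^0 = -1.
(a,b)_13: α=1, u≡1; β=3, v≡10 (mod 13); (1|13)=+1, (10|13)=+1; sign (−1)^0·+1^3·+1^1 = +1.
(a,b)_11: α=0, u≡5; β=1, v≡7 (mod 11); (5|11)=+1, (7|11)=-1; sign (−1)^0·+1^1·-1^0 = +1.
(a,b)_19: α=0, u≡5; β=1, v≡12 (mod 19); (5|19)=+1, (12|19)=-1; sign (−1)^0·+1^1·-1^0 = +1.
(a,b)_2: α=-4, β=6; u≡3, v≡3 (mod 8); ε(u)ε(v)=1·1, αω(v)=-4·1, βω(u)=6·1; sum ≡ 1  ⇒  -1.
(a,b)_∞: sgn(-13)=−, sgn(1062347)=+, so +1.
(a,b)_17: α=0, u≡4; β=1, v≡13 (mod 17); (4|17)=+1, (13|17)=+1; sign (−1)^0·+1^1·+1^0 = +1.
(a,b)_3: α=-2, u≡2; β=4, v≡2 (mod 3); (2|3)=-1, (2|3)=-1; sign (−1)^0·-1^4·-1^-2 = +1.
|Ram(-13, 1062347)| = 2, even; anisotropic at {2, 23}.

[2, 23]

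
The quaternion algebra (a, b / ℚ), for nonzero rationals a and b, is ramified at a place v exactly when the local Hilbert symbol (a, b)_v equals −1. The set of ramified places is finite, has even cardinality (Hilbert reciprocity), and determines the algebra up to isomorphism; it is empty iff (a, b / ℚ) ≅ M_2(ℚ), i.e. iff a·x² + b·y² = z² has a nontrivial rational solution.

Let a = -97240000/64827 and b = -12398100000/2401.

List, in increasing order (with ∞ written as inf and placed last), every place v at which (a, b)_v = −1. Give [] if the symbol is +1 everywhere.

[5, 11, 17, inf]

Mod squares: a ≡ -7293, b ≡ -4290. Check v ∈ {∞, 2, 3, 5, 7, 11, 13, 17}.
v=17: a=17^1·(≡4), b=17^2·(≡11) mod 17; (4|17)=+1, (11|17)=-1; (−1)^{1·2·8}·(+1)^2·(-1)^1 = -1.
v=13: a=13^1·(≡2), b=13^1·(≡8) mod 13; (2|13)=-1, (8|13)=-1; (−1)^{1·1·6}·(-1)^1·(-1)^1 = +1.
v=2: v_2(a)=6, v_2(b)=5; units ≡ 3, 7 (mod 8); ε·ε+αω+βω = 1·1+6·0+5·1 ≡ 0  ⇒  (a,b)_2 = +1.
v=∞: -7293 < 0 and -4290 < 0  ⇒  (a,b)_∞ = -1.
v=11: a=11^1·(≡10), b=11^1·(≡6) mod 11; (10|11)=-1, (6|11)=-1; (−1)^{1·1·5}·(-1)^1·(-1)^1 = -1.
v=7: a=7^-4·(≡4), b=7^-4·(≡1) mod 7; (4|7)=+1, (1|7)=+1; (−1)^{-4·-4·3}·(+1)^-4·(+1)^-4 = +1.
v=3: a=3^-3·(≡2), b=3^1·(≡1) mod 3; (2|3)=-1, (1|3)=+1; (−1)^{-3·1·1}·(-1)^1·(+1)^-3 = +1.
v=5: a=5^4·(≡3), b=5^5·(≡3) mod 5; (3|5)=-1, (3|5)=-1; (−1)^{4·5·2}·(-1)^5·(-1)^4 = -1.
|Ram(-7293, -4290)| = 4, even; anisotropic at {5, 11, 17, ∞}.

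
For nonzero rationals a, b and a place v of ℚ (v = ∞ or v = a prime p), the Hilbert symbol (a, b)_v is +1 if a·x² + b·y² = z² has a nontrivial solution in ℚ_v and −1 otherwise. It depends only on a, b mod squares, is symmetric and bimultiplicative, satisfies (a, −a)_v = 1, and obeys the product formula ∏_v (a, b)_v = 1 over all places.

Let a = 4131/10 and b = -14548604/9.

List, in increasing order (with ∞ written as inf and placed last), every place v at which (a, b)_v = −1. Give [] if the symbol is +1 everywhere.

[7, 29]

(a, b) ≡ (510, -3637151) mod (ℚ^×)²; places V = {2, 3, 5, 7, 17, 19, 23, 29, 41, ∞}.
(a,b)_19: α=0, u≡16; β=1, v≡13 (mod 19); (16|19)=+1, (13|19)=-1; sign (−1)^0·+1^1·-1^0 = +1.
(a,b)_3: α=5, u≡2; β=-2, v≡1 (mod 3); (2|3)=-1, (1|3)=+1; sign (−1)^0·-1^-2·+1^5 = +1.
(a,b)_∞: sgn(510)=+, sgn(-3637151)=−, so +1.
(a,b)_7: α=0, u≡5; β=1, v≡6 (mod 7); (5|7)=-1, (6|7)=-1; sign (−1)^0·-1^1·-1^0 = -1.
(a,b)_41: α=0, u≡40; β=1, v≡24 (mod 41); (40|41)=+1, (24|41)=-1; sign (−1)^0·+1^1·-1^0 = +1.
(a,b)_29: α=0, u≡10; β=1, v≡22 (mod 29); (10|29)=-1, (22|29)=+1; sign (−1)^0·-1^1·+1^0 = -1.
(a,b)_23: α=0, u≡6; β=1, v≡10 (mod 23); (6|23)=+1, (10|23)=-1; sign (−1)^0·+1^1·-1^0 = +1.
(a,b)_5: α=-1, u≡3; β=0, v≡4 (mod 5); (3|5)=-1, (4|5)=+1; sign (−1)^0·-1^0·+1^-1 = +1.
(a,b)_17: α=1, u≡9; β=0, v≡9 (mod 17); (9|17)=+1, (9|17)=+1; sign (−1)^0·+1^0·+1^1 = +1.
(a,b)_2: α=-1, β=2; u≡7, v≡1 (mod 8); ε(u)ε(v)=1·0, αω(v)=-1·0, βω(u)=2·0; sum ≡ 0  ⇒  +1.
|Ram(510, -3637151)| = 2, even; anisotropic at {7, 29}.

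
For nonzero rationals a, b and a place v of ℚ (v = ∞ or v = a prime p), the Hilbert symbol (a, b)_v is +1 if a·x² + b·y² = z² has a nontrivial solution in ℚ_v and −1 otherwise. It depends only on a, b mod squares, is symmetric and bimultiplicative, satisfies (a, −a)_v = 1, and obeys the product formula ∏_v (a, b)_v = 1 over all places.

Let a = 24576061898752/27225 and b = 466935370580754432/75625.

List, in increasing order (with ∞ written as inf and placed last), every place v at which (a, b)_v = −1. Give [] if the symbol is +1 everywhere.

[7, 47]

Mod squares: a ≡ 82, b ≡ 658. Check v ∈ {∞, 2, 3, 5, 7, 11, 13, 41, 47}.
v=7: a=7^2·(≡5), b=7^1·(≡3) mod 7; (5|7)=-1, (3|7)=-1; (−1)^{2·1·3}·(-1)^1·(-1)^2 = -1.
v=41: a=41^1·(≡4), b=41^2·(≡4) mod 41; (4|41)=+1, (4|41)=+1; (−1)^{1·2·20}·(+1)^2·(+1)^1 = +1.
v=2: v_2(a)=15, v_2(b)=19; units ≡ 1, 1 (mod 8); ε·ε+αω+βω = 0·0+15·0+19·0 ≡ 0  ⇒  (a,b)_2 = +1.
v=47: a=47^2·(≡30), b=47^3·(≡1) mod 47; (30|47)=-1, (1|47)=+1; (−1)^{2·3·23}·(-1)^3·(+1)^2 = -1.
v=3: a=3^-2·(≡1), b=3^6·(≡1) mod 3; (1|3)=+1, (1|3)=+1; (−1)^{-2·6·1}·(+1)^6·(+1)^-2 = +1.
v=∞: 82 > 0 and 658 > 0  ⇒  (a,b)_∞ = +1.
v=13: a=13^2·(≡3), b=13^0·(≡8) mod 13; (3|13)=+1, (8|13)=-1; (−1)^{2·0·6}·(+1)^0·(-1)^2 = +1.
v=5: a=5^-2·(≡3), b=5^-4·(≡2) mod 5; (3|5)=-1, (2|5)=-1; (−1)^{-2·-4·2}·(-1)^-4·(-1)^-2 = +1.
v=11: a=11^-2·(≡9), b=11^-2·(≡3) mod 11; (9|11)=+1, (3|11)=+1; (−1)^{-2·-2·5}·(+1)^-2·(+1)^-2 = +1.
|Ram(82, 658)| = 2, even; anisotropic at {7, 47}.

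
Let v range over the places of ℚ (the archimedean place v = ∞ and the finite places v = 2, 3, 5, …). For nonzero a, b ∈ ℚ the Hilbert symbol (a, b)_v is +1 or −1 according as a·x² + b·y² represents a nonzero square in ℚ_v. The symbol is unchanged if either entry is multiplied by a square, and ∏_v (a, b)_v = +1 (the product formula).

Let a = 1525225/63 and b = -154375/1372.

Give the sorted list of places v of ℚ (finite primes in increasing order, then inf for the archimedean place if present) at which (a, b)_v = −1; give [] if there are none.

[2, 13]

(a, b) ≡ (7, -1729) mod (ℚ^×)²; places V = {2, 3, 5, 7, 13, 19, ∞}.
(a,b)_5: α=2, u≡3; β=4, v≡4 (mod 5); (3|5)=-1, (4|5)=+1; sign (−1)^0·-1^4·+1^2 = +1.
(a,b)_13: α=2, u≡5; β=1, v≡1 (mod 13); (5|13)=-1, (1|13)=+1; sign (−1)^0·-1^1·+1^2 = -1.
(a,b)_19: α=2, u≡17; β=1, v≡16 (mod 19); (17|19)=+1, (16|19)=+1; sign (−1)^0·+1^1·+1^2 = +1.
(a,b)_2: α=0, β=-2; u≡7, v≡7 (mod 8); ε(u)ε(v)=1·1, αω(v)=0·0, βω(u)=-2·0; sum ≡ 1  ⇒  -1.
(a,b)_3: α=-2, u≡1; β=0, v≡2 (mod 3); (1|3)=+1, (2|3)=-1; sign (−1)^0·+1^0·-1^-2 = +1.
(a,b)_∞: sgn(7)=+, sgn(-1729)=−, so +1.
(a,b)_7: α=-1, u≡1; β=-3, v≡6 (mod 7); (1|7)=+1, (6|7)=-1; sign (−1)^1·+1^-3·-1^-1 = +1.
(7, -1729 / ℚ) ramifies at {2, 13}: a division algebra.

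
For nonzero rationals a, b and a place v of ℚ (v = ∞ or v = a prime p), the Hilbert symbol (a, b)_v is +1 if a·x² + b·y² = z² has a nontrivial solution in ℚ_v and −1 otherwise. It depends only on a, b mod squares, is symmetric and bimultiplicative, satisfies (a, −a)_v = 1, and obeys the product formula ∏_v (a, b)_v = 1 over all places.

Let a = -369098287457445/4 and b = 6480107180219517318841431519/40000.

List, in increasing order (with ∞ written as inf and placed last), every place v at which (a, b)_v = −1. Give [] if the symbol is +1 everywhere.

(a, b) ≡ (-409045, 30039) mod (ℚ^×)²; places V = {2, 3, 5, 7, 13, 17, 19, 29, 31, ∞}.
(a,b)_17: α=2, u≡15; β=3, v≡15 (mod 17); (15|17)=+1, (15|17)=+1; sign (−1)^0·+1^3·+1^2 = +1.
(a,b)_13: α=1, u≡6; β=2, v≡3 (mod 13); (6|13)=-1, (3|13)=+1; sign (−1)^0·-1^2·+1^1 = +1.
(a,b)_3: α=2, u≡2; β=9, v≡2 (mod 3); (2|3)=-1, (2|3)=-1; sign (−1)^0·-1^9·-1^2 = -1.
(a,b)_29: α=1, u≡11; β=2, v≡13 (mod 29); (11|29)=-1, (13|29)=+1; sign (−1)^0·-1^2·+1^1 = +1.
(a,b)_7: α=1, u≡1; β=4, v≡1 (mod 7); (1|7)=+1, (1|7)=+1; sign (−1)^0·+1^4·+1^1 = +1.
(a,b)_19: α=2, u≡5; β=3, v≡16 (mod 19); (5|19)=+1, (16|19)=+1; sign (−1)^0·+1^3·+1^2 = +1.
(a,b)_31: α=3, u≡21; β=5, v≡1 (mod 31); (21|31)=-1, (1|31)=+1; sign (−1)^1·-1^5·+1^3 = +1.
(a,b)_5: α=1, u≡4; β=-4, v≡1 (mod 5); (4|5)=+1, (1|5)=+1; sign (−1)^0·+1^-4·+1^1 = +1.
(a,b)_∞: sgn(-409045)=−, sgn(30039)=+, so +1.
(a,b)_2: α=-2, β=-6; u≡3, v≡7 (mod 8); ε(u)ε(v)=1·1, αω(v)=-2·0, βω(u)=-6·1; sum ≡ 1  ⇒  -1.
Ram(-409045, 30039) = {2, 3}; no ℚ_2-point on the conic.

[2, 3]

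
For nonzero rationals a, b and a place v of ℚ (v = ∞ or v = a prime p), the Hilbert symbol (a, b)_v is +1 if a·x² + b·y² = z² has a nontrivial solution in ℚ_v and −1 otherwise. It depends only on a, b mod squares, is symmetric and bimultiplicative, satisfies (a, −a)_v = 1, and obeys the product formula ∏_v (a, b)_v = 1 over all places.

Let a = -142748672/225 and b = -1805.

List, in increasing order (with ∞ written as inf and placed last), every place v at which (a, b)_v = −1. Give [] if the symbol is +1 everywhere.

Mod squares: a ≡ -139403, b ≡ -5. Check v ∈ {∞, 2, 3, 5, 11, 19, 23, 29}.
v=29: a=29^1·(≡20), b=29^0·(≡22) mod 29; (20|29)=+1, (22|29)=+1; (−1)^{1·0·14}·(+1)^0·(+1)^1 = +1.
v=2: v_2(a)=10, v_2(b)=0; units ≡ 5, 3 (mod 8); ε·ε+αω+βω = 0·1+10·1+0·1 ≡ 0  ⇒  (a,b)_2 = +1.
v=∞: -139403 < 0 and -5 < 0  ⇒  (a,b)_∞ = -1.
v=3: a=3^-2·(≡1), b=3^0·(≡1) mod 3; (1|3)=+1, (1|3)=+1; (−1)^{-2·0·1}·(+1)^0·(+1)^-2 = +1.
v=19: a=19^1·(≡17), b=19^2·(≡14) mod 19; (17|19)=+1, (14|19)=-1; (−1)^{1·2·9}·(+1)^2·(-1)^1 = -1.
v=5: a=5^-2·(≡2), b=5^1·(≡4) mod 5; (2|5)=-1, (4|5)=+1; (−1)^{-2·1·2}·(-1)^1·(+1)^-2 = -1.
v=23: a=23^1·(≡15), b=23^0·(≡12) mod 23; (15|23)=-1, (12|23)=+1; (−1)^{1·0·11}·(-1)^0·(+1)^1 = +1.
v=11: a=11^1·(≡2), b=11^0·(≡10) mod 11; (2|11)=-1, (10|11)=-1; (−1)^{1·0·5}·(-1)^0·(-1)^1 = -1.
(-139403, -5 / ℚ) ramifies at {5, 11, 19, ∞}: a division algebra.

[5, 11, 19, inf]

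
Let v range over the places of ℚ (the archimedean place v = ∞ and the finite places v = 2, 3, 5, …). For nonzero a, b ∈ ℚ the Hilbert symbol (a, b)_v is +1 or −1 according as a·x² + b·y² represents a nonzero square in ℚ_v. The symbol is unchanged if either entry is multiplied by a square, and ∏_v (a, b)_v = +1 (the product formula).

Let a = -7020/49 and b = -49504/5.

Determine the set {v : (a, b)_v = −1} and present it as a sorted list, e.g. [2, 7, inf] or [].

[2, inf]

(a, b) ≡ (-195, -15470) mod (ℚ^×)²; places V = {2, 3, 5, 7, 13, 17, ∞}.
(a,b)_5: α=1, u≡4; β=-1, v≡1 (mod 5); (4|5)=+1, (1|5)=+1; sign (−1)^0·+1^-1·+1^1 = +1.
(a,b)_7: α=-2, u≡1; β=1, v≡1 (mod 7); (1|7)=+1, (1|7)=+1; sign (−1)^0·+1^1·+1^-2 = +1.
(a,b)_∞: sgn(-195)=−, sgn(-15470)=−, so -1.
(a,b)_17: α=0, u≡8; β=1, v≡16 (mod 17); (8|17)=+1, (16|17)=+1; sign (−1)^0·+1^1·+1^0 = +1.
(a,b)_2: α=2, β=5; u≡5, v≡1 (mod 8); ε(u)ε(v)=0·0, αω(v)=2·0, βω(u)=5·1; sum ≡ 1  ⇒  -1.
(a,b)_13: α=1, u≡11; β=1, v≡8 (mod 13); (11|13)=-1, (8|13)=-1; sign (−1)^0·-1^1·-1^1 = +1.
(a,b)_3: α=3, u≡1; β=0, v≡1 (mod 3); (1|3)=+1, (1|3)=+1; sign (−1)^0·+1^0·+1^3 = +1.
|Ram(-195, -15470)| = 2, even; anisotropic at {2, ∞}.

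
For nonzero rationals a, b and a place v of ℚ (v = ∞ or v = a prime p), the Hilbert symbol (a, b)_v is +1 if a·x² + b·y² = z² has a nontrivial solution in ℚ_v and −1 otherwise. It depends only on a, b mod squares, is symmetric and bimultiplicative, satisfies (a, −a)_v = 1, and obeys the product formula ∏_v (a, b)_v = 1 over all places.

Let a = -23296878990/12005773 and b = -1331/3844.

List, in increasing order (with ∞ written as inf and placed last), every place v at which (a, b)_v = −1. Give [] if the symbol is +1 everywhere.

(a, b) ≡ (-1430, -11) mod (ℚ^×)²; places V = {2, 3, 5, 7, 11, 13, 31, ∞}.
(a,b)_5: α=1, u≡4; β=0, v≡1 (mod 5); (4|5)=+1, (1|5)=+1; sign (−1)^0·+1^0·+1^1 = +1.
(a,b)_3: α=6, u≡1; β=0, v≡1 (mod 3); (1|3)=+1, (1|3)=+1; sign (−1)^0·+1^0·+1^6 = +1.
(a,b)_7: α=4, u≡6; β=0, v≡6 (mod 7); (6|7)=-1, (6|7)=-1; sign (−1)^0·-1^0·-1^4 = +1.
(a,b)_11: α=3, u≡2; β=3, v≡2 (mod 11); (2|11)=-1, (2|11)=-1; sign (−1)^1·-1^3·-1^3 = -1.
(a,b)_31: α=-4, u≡6; β=-2, v≡16 (mod 31); (6|31)=-1, (16|31)=+1; sign (−1)^0·-1^-2·+1^-4 = +1.
(a,b)_13: α=-1, u≡5; β=0, v≡11 (mod 13); (5|13)=-1, (11|13)=-1; sign (−1)^0·-1^0·-1^-1 = -1.
(a,b)_∞: sgn(-1430)=−, sgn(-11)=−, so -1.
(a,b)_2: α=1, β=-2; u≡5, v≡5 (mod 8); ε(u)ε(v)=0·0, αω(v)=1·1, βω(u)=-2·1; sum ≡ 1  ⇒  -1.
Ram(-1430, -11) = {2, 11, 13, ∞}; no ℚ_2-point on the conic.

[2, 11, 13, inf]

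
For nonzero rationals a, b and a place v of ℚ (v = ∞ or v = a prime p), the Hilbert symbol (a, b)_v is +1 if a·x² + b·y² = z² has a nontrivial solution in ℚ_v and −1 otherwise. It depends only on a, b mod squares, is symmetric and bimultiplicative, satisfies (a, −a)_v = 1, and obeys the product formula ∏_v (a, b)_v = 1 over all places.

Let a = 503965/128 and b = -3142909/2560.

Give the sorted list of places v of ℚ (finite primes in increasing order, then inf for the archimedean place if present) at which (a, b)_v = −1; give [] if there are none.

[2, 5]

(a, b) ≡ (170, -13090) mod (ℚ^×)²; places V = {2, 5, 7, 11, 17, ∞}.
(a,b)_7: α=2, u≡1; β=5, v≡6 (mod 7); (1|7)=+1, (6|7)=-1; sign (−1)^0·+1^5·-1^2 = +1.
(a,b)_17: α=1, u≡11; β=1, v≡10 (mod 17); (11|17)=-1, (10|17)=-1; sign (−1)^0·-1^1·-1^1 = +1.
(a,b)_2: α=-7, β=-9; u≡5, v≡7 (mod 8); ε(u)ε(v)=0·1, αω(v)=-7·0, βω(u)=-9·1; sum ≡ 1  ⇒  -1.
(a,b)_5: α=1, u≡1; β=-1, v≡3 (mod 5); (1|5)=+1, (3|5)=-1; sign (−1)^0·+1^-1·-1^1 = -1.
(a,b)_∞: sgn(170)=+, sgn(-13090)=−, so +1.
(a,b)_11: α=2, u≡1; β=1, v≡9 (mod 11); (1|11)=+1, (9|11)=+1; sign (−1)^0·+1^1·+1^2 = +1.
Ram(170, -13090) = {2, 5}; no ℚ_2-point on the conic.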